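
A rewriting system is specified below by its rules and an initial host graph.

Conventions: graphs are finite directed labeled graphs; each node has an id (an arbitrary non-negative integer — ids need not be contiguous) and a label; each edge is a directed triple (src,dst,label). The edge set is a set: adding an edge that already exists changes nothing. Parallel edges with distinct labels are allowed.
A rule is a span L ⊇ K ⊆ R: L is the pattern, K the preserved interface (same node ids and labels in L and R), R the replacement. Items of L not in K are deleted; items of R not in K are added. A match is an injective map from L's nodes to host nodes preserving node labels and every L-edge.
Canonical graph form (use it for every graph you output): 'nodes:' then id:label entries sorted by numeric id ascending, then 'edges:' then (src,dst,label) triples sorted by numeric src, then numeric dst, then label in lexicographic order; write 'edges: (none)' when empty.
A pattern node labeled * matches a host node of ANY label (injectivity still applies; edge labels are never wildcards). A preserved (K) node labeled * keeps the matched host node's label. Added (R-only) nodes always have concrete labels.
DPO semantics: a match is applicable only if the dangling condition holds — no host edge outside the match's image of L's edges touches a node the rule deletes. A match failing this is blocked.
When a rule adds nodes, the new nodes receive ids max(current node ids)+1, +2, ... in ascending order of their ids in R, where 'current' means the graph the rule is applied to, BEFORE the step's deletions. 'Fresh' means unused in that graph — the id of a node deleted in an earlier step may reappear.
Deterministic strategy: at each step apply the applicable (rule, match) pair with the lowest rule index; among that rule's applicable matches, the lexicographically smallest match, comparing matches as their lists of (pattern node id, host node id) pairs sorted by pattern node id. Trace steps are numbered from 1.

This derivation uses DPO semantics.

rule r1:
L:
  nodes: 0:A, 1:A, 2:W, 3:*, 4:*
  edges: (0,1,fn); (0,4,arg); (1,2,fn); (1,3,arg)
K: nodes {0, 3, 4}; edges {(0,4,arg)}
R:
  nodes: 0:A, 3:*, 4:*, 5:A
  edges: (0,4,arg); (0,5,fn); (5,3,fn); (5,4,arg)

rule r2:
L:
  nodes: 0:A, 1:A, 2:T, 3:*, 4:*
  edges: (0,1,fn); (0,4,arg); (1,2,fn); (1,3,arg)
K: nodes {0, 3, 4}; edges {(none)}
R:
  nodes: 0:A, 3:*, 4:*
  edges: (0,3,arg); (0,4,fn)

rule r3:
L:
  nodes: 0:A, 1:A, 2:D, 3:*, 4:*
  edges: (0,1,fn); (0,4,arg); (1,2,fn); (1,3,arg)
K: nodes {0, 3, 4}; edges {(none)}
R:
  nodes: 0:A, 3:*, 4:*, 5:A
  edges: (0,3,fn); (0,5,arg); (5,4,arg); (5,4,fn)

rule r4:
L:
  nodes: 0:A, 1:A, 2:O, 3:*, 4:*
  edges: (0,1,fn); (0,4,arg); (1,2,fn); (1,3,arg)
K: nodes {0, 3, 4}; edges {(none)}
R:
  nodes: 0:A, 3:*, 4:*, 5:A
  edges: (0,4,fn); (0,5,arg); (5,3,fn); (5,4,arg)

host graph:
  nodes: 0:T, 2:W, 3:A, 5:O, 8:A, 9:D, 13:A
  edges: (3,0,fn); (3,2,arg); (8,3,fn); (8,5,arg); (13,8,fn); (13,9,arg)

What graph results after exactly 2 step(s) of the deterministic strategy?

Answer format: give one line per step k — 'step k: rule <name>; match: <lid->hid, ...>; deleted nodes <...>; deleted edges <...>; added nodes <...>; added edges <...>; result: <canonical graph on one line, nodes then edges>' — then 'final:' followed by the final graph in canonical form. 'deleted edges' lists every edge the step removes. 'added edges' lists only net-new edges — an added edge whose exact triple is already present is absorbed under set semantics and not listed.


step 1: rule r2; match: 0->8, 1->3, 2->0, 3->2, 4->5; deleted nodes 0, 3; deleted edges (3,0,fn); (3,2,arg); (8,3,fn); (8,5,arg); added nodes (none); added edges (8,2,arg); (8,5,fn); result: nodes: 2:W, 5:O, 8:A, 9:D, 13:A edges: (8,2,arg); (8,5,fn); (13,8,fn); (13,9,arg)
step 2: rule r4; match: 0->13, 1->8, 2->5, 3->2, 4->9; deleted nodes 5, 8; deleted edges (8,2,arg); (8,5,fn); (13,8,fn); (13,9,arg); added nodes 14; added edges (13,9,fn); (13,14,arg); (14,2,fn); (14,9,arg); result: nodes: 2:W, 9:D, 13:A, 14:A edges: (13,9,fn); (13,14,arg); (14,2,fn); (14,9,arg)
final:
nodes: 2:W, 9:D, 13:A, 14:A
edges: (13,9,fn); (13,14,arg); (14,2,fn); (14,9,arg)


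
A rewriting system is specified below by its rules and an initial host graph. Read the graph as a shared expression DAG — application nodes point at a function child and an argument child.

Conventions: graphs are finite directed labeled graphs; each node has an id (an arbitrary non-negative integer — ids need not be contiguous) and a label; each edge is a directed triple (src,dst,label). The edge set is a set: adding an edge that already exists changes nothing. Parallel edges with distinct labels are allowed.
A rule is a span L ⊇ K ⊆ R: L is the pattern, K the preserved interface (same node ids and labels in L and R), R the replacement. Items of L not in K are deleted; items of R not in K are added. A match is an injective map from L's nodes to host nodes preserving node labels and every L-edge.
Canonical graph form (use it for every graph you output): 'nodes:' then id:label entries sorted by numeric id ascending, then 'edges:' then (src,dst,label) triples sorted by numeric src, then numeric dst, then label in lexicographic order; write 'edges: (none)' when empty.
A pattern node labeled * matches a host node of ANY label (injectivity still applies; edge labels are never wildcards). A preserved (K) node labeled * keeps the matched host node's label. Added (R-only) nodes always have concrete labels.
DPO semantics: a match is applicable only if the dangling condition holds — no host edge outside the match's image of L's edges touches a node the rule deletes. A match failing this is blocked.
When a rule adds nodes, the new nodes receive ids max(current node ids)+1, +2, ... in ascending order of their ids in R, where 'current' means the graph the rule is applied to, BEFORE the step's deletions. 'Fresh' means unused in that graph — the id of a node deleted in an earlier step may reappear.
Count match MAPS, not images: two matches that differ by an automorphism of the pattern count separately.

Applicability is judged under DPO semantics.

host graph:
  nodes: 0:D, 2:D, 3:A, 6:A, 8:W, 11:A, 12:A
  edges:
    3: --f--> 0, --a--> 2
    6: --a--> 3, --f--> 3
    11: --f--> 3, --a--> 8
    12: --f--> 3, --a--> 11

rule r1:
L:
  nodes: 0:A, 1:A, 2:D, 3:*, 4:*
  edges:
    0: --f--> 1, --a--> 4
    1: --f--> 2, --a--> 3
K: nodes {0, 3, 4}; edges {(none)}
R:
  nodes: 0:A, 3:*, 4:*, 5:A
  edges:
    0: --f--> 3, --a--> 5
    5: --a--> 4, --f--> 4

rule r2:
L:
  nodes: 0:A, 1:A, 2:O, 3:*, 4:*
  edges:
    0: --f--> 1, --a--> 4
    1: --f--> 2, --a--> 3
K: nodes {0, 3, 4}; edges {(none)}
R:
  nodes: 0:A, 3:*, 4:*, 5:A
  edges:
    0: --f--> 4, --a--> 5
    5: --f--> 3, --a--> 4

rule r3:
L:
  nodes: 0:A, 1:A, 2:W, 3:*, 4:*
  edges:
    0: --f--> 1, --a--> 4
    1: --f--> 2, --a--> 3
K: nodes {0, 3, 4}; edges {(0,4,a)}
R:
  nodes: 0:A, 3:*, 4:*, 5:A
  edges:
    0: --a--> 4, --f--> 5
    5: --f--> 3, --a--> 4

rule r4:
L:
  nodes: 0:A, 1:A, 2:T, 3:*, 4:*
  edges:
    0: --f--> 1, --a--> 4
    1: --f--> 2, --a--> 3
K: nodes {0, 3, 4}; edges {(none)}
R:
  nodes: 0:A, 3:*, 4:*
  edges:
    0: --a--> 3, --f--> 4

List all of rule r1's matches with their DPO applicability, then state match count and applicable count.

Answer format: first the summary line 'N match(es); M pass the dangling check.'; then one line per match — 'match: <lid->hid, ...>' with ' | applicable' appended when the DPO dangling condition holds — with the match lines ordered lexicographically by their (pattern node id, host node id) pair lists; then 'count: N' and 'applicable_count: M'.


2 match(es); 0 pass the dangling check.
match: 0->11, 1->3, 2->0, 3->2, 4->8
match: 0->12, 1->3, 2->0, 3->2, 4->11
count: 2
applicable_count: 0


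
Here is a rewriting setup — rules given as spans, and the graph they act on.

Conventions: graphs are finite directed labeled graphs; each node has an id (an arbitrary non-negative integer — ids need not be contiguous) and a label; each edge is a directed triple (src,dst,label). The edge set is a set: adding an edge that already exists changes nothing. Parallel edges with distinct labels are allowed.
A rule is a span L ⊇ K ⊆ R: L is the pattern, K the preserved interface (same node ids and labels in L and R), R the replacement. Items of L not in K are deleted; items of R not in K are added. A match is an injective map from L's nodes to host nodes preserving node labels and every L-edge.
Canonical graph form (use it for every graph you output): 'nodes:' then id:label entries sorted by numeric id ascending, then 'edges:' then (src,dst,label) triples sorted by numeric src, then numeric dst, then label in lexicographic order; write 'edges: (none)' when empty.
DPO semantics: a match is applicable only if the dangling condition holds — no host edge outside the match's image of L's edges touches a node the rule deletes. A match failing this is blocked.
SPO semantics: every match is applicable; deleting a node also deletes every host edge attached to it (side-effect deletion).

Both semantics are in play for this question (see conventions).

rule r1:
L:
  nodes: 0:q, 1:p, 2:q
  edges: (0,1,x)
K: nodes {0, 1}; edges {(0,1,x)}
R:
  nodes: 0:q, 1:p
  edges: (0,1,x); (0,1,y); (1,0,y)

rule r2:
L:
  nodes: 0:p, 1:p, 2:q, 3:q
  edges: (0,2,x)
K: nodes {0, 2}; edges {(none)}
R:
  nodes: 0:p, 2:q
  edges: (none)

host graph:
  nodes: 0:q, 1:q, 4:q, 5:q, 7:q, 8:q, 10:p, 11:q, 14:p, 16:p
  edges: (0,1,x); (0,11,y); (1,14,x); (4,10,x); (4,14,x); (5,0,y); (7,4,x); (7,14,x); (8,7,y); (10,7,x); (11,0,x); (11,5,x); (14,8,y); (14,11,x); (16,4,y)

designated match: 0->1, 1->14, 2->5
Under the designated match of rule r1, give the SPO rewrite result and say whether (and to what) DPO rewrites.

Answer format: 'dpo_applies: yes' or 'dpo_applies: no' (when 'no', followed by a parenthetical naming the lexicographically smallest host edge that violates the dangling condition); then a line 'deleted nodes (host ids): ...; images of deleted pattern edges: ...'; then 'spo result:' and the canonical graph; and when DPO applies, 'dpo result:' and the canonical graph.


dpo_applies: no
(the rule deletes node 5, which keeps host edge (5,0,y) outside the match image — the dangling condition fails, DPO blocks; SPO proceeds and side-deletes such edges)
deleted nodes (host ids): 5; images of deleted pattern edges: (none)
spo result:
nodes: 0:q, 1:q, 4:q, 7:q, 8:q, 10:p, 11:q, 14:p, 16:p
edges: (0,1,x); (0,11,y); (1,14,x); (1,14,y); (4,10,x); (4,14,x); (7,4,x); (7,14,x); (8,7,y); (10,7,x); (11,0,x); (14,1,y); (14,8,y); (14,11,x); (16,4,y)


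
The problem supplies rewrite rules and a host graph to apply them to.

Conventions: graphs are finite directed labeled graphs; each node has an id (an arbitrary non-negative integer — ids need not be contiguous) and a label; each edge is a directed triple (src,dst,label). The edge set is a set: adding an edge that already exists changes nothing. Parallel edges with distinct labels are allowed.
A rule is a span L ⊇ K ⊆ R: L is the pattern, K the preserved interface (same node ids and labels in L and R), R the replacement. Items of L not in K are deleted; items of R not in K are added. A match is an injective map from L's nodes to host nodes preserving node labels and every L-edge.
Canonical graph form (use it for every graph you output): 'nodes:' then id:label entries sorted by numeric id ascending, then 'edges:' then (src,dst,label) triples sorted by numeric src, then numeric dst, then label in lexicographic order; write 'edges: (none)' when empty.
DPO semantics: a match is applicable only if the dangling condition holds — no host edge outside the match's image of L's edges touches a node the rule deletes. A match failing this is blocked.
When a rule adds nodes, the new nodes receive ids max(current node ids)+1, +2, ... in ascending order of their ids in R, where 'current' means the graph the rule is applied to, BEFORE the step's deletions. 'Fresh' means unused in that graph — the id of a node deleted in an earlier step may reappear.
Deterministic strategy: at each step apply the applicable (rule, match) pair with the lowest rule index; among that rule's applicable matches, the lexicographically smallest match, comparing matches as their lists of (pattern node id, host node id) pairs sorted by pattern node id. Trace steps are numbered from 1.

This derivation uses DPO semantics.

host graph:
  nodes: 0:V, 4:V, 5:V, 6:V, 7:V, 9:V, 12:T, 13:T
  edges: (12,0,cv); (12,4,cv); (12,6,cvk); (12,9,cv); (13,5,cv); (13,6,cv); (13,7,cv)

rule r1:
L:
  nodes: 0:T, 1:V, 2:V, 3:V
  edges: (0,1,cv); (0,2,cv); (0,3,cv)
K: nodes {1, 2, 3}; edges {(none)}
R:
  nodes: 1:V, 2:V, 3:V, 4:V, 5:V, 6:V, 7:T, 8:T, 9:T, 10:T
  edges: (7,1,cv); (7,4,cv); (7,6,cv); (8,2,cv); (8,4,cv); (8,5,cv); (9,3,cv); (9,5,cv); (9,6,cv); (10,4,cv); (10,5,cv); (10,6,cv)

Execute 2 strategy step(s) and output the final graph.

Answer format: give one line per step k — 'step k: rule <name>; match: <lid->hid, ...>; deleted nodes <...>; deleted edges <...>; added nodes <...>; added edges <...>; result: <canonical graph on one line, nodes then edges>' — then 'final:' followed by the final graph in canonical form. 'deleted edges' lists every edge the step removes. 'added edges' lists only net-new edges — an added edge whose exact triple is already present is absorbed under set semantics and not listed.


step 1: rule r1; match: 0->13, 1->5, 2->6, 3->7; deleted nodes 13; deleted edges (13,5,cv); (13,6,cv); (13,7,cv); added nodes 14, 15, 16, 17, 18, 19, 20; added edges (17,5,cv); (17,14,cv); (17,16,cv); (18,6,cv); (18,14,cv); (18,15,cv); (19,7,cv); (19,15,cv); (19,16,cv); (20,14,cv); (20,15,cv); (20,16,cv); result: nodes: 0:V, 4:V, 5:V, 6:V, 7:V, 9:V, 12:T, 14:V, 15:V, 16:V, 17:T, 18:T, 19:T, 20:T edges: (12,0,cv); (12,4,cv); (12,6,cvk); (12,9,cv); (17,5,cv); (17,14,cv); (17,16,cv); (18,6,cv); (18,14,cv); (18,15,cv); (19,7,cv); (19,15,cv); (19,16,cv); (20,14,cv); (20,15,cv); (20,16,cv)
step 2: rule r1; match: 0->17, 1->5, 2->14, 3->16; deleted nodes 17; deleted edges (17,5,cv); (17,14,cv); (17,16,cv); added nodes 21, 22, 23, 24, 25, 26, 27; added edges (24,5,cv); (24,21,cv); (24,23,cv); (25,14,cv); (25,21,cv); (25,22,cv); (26,16,cv); (26,22,cv); (26,23,cv); (27,21,cv); (27,22,cv); (27,23,cv); result: nodes: 0:V, 4:V, 5:V, 6:V, 7:V, 9:V, 12:T, 14:V, 15:V, 16:V, 18:T, 19:T, 20:T, 21:V, 22:V, 23:V, 24:T, 25:T, 26:T, 27:T edges: (12,0,cv); (12,4,cv); (12,6,cvk); (12,9,cv); (18,6,cv); (18,14,cv); (18,15,cv); (19,7,cv); (19,15,cv); (19,16,cv); (20,14,cv); (20,15,cv); (20,16,cv); (24,5,cv); (24,21,cv); (24,23,cv); (25,14,cv); (25,21,cv); (25,22,cv); (26,16,cv); (26,22,cv); (26,23,cv); (27,21,cv); (27,22,cv); (27,23,cv)
final:
nodes: 0:V, 4:V, 5:V, 6:V, 7:V, 9:V, 12:T, 14:V, 15:V, 16:V, 18:T, 19:T, 20:T, 21:V, 22:V, 23:V, 24:T, 25:T, 26:T, 27:T
edges: (12,0,cv); (12,4,cv); (12,6,cvk); (12,9,cv); (18,6,cv); (18,14,cv); (18,15,cv); (19,7,cv); (19,15,cv); (19,16,cv); (20,14,cv); (20,15,cv); (20,16,cv); (24,5,cv); (24,21,cv); (24,23,cv); (25,14,cv); (25,21,cv); (25,22,cv); (26,16,cv); (26,22,cv); (26,23,cv); (27,21,cv); (27,22,cv); (27,23,cv)


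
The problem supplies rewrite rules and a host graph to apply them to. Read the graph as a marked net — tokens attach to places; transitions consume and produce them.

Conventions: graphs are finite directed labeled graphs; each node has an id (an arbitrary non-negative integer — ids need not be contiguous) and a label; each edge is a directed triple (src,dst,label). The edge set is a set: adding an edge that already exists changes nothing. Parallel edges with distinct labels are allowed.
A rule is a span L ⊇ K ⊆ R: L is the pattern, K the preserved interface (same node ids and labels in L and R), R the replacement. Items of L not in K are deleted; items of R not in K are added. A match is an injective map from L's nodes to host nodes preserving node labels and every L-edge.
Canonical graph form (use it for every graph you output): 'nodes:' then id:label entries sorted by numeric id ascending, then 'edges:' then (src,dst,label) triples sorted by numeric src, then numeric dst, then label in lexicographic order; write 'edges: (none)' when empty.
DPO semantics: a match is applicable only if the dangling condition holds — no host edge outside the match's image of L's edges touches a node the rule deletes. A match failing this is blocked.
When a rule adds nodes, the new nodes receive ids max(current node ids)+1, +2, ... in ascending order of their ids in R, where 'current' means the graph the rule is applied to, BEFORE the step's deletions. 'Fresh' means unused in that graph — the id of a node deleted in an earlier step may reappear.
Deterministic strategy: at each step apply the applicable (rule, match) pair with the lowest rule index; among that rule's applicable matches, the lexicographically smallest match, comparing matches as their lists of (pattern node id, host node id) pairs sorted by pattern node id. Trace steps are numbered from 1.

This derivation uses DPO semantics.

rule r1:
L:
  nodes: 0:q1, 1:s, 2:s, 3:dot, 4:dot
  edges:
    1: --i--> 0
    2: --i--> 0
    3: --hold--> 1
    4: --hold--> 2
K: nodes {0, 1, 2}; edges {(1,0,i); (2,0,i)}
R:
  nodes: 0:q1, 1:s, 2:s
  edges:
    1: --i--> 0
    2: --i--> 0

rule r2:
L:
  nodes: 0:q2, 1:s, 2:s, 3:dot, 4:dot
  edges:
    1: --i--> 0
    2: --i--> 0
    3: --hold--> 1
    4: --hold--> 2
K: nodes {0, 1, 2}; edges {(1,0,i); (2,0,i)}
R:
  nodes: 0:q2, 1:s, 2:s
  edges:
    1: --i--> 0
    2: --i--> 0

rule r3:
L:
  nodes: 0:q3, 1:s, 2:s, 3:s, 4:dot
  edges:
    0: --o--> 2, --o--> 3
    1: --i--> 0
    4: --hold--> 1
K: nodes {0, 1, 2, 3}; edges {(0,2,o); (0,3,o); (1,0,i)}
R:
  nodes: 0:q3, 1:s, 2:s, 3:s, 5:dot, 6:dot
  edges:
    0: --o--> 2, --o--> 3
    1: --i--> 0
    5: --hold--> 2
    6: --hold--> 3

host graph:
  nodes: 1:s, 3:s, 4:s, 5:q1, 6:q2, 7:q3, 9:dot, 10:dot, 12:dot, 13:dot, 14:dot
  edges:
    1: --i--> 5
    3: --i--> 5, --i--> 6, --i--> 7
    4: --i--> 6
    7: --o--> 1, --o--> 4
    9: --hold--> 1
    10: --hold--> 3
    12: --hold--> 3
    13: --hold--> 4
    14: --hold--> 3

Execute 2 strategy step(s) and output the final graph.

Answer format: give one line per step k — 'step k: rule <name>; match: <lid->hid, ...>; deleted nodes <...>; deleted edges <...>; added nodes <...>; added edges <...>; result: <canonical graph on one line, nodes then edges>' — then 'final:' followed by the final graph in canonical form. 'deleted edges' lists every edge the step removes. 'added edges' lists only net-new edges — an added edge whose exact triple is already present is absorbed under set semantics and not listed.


step 1: rule r1; match: 0->5, 1->1, 2->3, 3->9, 4->10; deleted nodes 9, 10; deleted edges (9,1,hold); (10,3,hold); added nodes (none); added edges (none); result: nodes: 1:s, 3:s, 4:s, 5:q1, 6:q2, 7:q3, 12:dot, 13:dot, 14:dot edges: (1,5,i); (3,5,i); (3,6,i); (3,7,i); (4,6,i); (7,1,o); (7,4,o); (12,3,hold); (13,4,hold); (14,3,hold)
step 2: rule r2; match: 0->6, 1->3, 2->4, 3->12, 4->13; deleted nodes 12, 13; deleted edges (12,3,hold); (13,4,hold); added nodes (none); added edges (none); result: nodes: 1:s, 3:s, 4:s, 5:q1, 6:q2, 7:q3, 14:dot edges: (1,5,i); (3,5,i); (3,6,i); (3,7,i); (4,6,i); (7,1,o); (7,4,o); (14,3,hold)
final:
nodes: 1:s, 3:s, 4:s, 5:q1, 6:q2, 7:q3, 14:dot
edges: (1,5,i); (3,5,i); (3,6,i); (3,7,i); (4,6,i); (7,1,o); (7,4,o); (14,3,hold)


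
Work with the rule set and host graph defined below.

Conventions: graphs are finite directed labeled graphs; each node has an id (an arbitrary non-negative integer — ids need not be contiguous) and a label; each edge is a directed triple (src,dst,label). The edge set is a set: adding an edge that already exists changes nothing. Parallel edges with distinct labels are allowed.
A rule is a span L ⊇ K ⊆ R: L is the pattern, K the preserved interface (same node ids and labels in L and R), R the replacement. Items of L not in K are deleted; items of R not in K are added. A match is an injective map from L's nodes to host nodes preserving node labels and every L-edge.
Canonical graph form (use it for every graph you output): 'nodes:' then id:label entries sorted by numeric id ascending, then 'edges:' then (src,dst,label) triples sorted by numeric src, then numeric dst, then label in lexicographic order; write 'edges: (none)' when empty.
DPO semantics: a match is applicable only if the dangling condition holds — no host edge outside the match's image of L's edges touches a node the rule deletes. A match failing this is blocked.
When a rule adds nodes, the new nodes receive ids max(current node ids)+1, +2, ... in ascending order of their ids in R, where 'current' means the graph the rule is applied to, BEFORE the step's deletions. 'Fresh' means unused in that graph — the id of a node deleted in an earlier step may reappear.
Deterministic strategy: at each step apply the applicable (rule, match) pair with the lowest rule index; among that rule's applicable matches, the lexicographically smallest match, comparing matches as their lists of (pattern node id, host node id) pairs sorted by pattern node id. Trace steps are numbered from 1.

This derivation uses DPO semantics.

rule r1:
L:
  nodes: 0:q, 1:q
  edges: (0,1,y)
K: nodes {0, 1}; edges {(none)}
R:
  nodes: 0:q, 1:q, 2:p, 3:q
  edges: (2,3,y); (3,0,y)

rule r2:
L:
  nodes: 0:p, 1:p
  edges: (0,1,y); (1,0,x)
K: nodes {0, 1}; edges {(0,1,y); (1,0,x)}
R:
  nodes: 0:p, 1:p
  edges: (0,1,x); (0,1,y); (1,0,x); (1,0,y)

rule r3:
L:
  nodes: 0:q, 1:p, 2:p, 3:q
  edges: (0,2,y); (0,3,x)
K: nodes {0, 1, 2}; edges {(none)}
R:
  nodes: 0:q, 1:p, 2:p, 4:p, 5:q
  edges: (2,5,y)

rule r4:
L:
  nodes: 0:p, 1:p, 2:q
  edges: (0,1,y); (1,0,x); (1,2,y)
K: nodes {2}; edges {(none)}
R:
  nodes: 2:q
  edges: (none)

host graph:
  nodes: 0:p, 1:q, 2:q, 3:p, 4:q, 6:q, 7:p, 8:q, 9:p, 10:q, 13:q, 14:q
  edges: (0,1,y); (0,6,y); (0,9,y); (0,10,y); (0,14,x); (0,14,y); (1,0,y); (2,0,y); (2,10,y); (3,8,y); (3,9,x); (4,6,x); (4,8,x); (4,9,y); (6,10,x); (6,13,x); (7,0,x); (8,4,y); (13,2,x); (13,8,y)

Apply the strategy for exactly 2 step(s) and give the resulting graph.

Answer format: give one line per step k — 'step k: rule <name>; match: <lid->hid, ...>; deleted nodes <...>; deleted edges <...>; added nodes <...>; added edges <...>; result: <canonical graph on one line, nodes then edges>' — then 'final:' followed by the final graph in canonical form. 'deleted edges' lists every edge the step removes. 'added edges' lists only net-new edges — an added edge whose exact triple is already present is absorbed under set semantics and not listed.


step 1: rule r1; match: 0->2, 1->10; deleted nodes (none); deleted edges (2,10,y); added nodes 15, 16; added edges (15,16,y); (16,2,y); result: nodes: 0:p, 1:q, 2:q, 3:p, 4:q, 6:q, 7:p, 8:q, 9:p, 10:q, 13:q, 14:q, 15:p, 16:q edges: (0,1,y); (0,6,y); (0,9,y); (0,10,y); (0,14,x); (0,14,y); (1,0,y); (2,0,y); (3,8,y); (3,9,x); (4,6,x); (4,8,x); (4,9,y); (6,10,x); (6,13,x); (7,0,x); (8,4,y); (13,2,x); (13,8,y); (15,16,y); (16,2,y)
step 2: rule r1; match: 0->8, 1->4; deleted nodes (none); deleted edges (8,4,y); added nodes 17, 18; added edges (17,18,y); (18,8,y); result: nodes: 0:p, 1:q, 2:q, 3:p, 4:q, 6:q, 7:p, 8:q, 9:p, 10:q, 13:q, 14:q, 15:p, 16:q, 17:p, 18:q edges: (0,1,y); (0,6,y); (0,9,y); (0,10,y); (0,14,x); (0,14,y); (1,0,y); (2,0,y); (3,8,y); (3,9,x); (4,6,x); (4,8,x); (4,9,y); (6,10,x); (6,13,x); (7,0,x); (13,2,x); (13,8,y); (15,16,y); (16,2,y); (17,18,y); (18,8,y)
final:
nodes: 0:p, 1:q, 2:q, 3:p, 4:q, 6:q, 7:p, 8:q, 9:p, 10:q, 13:q, 14:q, 15:p, 16:q, 17:p, 18:q
edges: (0,1,y); (0,6,y); (0,9,y); (0,10,y); (0,14,x); (0,14,y); (1,0,y); (2,0,y); (3,8,y); (3,9,x); (4,6,x); (4,8,x); (4,9,y); (6,10,x); (6,13,x); (7,0,x); (13,2,x); (13,8,y); (15,16,y); (16,2,y); (17,18,y); (18,8,y)


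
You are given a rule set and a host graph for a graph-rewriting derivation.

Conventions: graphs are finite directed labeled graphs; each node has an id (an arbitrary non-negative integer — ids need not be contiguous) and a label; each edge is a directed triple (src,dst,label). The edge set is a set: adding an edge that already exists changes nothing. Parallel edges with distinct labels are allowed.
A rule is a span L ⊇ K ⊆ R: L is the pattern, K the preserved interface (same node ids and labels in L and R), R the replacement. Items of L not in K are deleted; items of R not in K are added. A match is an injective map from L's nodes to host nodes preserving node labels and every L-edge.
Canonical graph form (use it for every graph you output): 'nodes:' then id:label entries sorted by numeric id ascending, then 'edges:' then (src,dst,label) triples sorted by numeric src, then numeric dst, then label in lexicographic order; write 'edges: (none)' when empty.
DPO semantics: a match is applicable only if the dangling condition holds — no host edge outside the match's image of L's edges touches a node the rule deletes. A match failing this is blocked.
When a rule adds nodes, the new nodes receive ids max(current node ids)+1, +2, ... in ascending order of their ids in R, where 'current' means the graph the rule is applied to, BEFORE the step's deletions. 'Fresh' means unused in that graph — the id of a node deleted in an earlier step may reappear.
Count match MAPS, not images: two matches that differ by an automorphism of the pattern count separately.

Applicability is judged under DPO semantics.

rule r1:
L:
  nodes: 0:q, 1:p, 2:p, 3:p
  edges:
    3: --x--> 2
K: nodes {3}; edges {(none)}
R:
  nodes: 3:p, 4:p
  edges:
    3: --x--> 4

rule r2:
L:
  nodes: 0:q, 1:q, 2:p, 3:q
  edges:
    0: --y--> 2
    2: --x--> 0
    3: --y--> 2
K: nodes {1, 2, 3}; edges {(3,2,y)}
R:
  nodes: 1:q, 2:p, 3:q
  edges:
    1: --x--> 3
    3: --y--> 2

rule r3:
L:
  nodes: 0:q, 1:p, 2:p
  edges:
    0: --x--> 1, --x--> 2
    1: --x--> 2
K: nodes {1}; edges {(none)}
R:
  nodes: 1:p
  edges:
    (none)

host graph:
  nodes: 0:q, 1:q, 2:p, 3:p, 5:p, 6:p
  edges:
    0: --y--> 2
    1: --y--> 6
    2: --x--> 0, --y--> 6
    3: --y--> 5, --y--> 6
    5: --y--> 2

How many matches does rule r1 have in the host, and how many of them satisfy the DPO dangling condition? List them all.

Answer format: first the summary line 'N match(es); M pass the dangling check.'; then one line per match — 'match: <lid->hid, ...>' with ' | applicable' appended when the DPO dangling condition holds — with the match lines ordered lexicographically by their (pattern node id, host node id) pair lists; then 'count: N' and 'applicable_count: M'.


0 match(es); 0 pass the dangling check.
count: 0
applicable_count: 0


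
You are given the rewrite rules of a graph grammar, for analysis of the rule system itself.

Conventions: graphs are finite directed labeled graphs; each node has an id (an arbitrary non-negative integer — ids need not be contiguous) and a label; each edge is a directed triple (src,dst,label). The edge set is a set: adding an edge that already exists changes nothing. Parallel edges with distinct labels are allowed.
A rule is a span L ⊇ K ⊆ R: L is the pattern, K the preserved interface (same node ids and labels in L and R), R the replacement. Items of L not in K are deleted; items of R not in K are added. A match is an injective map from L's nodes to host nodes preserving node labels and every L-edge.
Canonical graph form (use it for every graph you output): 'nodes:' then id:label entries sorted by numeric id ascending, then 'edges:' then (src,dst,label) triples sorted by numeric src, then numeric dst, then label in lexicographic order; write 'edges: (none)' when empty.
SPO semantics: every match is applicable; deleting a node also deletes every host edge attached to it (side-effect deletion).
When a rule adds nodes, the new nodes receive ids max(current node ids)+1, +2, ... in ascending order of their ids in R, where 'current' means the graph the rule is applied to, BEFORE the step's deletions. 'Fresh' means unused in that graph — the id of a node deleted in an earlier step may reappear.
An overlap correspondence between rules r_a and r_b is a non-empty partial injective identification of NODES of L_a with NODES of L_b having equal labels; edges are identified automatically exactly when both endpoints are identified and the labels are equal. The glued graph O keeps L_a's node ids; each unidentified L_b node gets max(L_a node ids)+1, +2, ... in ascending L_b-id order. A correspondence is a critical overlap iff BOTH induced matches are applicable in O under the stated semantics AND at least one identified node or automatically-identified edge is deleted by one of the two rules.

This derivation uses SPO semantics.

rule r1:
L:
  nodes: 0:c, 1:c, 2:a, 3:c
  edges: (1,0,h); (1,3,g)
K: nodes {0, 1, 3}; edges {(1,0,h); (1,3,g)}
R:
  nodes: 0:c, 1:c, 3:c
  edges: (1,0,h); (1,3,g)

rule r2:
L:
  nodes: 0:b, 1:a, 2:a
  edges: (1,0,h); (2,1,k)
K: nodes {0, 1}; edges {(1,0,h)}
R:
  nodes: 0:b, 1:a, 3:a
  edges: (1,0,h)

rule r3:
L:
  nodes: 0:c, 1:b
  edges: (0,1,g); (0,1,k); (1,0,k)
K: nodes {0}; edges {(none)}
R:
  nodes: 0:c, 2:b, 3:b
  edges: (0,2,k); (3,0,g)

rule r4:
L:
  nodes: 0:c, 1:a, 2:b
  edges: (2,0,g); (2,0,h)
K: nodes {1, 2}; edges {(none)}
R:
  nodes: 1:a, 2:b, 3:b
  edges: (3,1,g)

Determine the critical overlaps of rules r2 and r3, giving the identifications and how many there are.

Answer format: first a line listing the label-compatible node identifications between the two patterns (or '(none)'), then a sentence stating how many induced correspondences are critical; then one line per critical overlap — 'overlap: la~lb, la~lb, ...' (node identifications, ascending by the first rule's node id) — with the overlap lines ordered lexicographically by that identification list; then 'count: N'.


label-compatible node identifications between L(r2) and L(r3): 0~1
1 of the induced correspondences is a critical overlap of r2 and r3.
overlap: 0~1
count: 1


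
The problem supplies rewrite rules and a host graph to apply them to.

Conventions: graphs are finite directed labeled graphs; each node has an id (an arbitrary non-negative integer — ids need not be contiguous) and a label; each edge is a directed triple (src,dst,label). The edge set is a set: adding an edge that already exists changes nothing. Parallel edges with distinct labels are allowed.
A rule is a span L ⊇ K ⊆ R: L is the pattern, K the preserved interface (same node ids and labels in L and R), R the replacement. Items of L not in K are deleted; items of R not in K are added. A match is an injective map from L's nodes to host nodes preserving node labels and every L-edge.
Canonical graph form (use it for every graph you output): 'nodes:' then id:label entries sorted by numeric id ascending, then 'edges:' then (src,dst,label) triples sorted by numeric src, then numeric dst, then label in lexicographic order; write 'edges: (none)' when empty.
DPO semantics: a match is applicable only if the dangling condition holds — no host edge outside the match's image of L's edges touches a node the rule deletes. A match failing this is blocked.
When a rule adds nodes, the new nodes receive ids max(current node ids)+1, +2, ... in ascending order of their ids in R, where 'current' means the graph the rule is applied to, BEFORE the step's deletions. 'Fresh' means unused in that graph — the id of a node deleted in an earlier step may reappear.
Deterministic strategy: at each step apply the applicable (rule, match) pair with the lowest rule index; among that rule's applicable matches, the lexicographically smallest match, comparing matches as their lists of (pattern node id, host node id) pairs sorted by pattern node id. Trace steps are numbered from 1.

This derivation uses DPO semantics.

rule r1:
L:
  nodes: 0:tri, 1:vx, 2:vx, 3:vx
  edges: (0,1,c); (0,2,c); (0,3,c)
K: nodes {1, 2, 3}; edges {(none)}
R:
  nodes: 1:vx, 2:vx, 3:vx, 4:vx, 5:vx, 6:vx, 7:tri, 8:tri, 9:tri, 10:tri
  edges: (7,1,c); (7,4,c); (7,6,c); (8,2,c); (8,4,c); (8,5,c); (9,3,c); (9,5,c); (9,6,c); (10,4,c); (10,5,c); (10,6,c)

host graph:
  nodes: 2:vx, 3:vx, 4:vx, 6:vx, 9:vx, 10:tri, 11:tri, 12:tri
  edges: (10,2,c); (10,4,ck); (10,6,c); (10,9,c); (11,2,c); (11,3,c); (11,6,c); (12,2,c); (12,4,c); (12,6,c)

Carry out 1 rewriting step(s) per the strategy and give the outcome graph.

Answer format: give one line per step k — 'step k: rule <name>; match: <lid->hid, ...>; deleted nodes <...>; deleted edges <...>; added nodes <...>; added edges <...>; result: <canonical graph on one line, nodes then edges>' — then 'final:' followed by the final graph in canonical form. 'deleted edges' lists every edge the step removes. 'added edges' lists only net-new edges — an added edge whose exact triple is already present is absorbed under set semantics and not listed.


step 1: rule r1; match: 0->11, 1->2, 2->3, 3->6; deleted nodes 11; deleted edges (11,2,c); (11,3,c); (11,6,c); added nodes 13, 14, 15, 16, 17, 18, 19; added edges (16,2,c); (16,13,c); (16,15,c); (17,3,c); (17,13,c); (17,14,c); (18,6,c); (18,14,c); (18,15,c); (19,13,c); (19,14,c); (19,15,c); result: nodes: 2:vx, 3:vx, 4:vx, 6:vx, 9:vx, 10:tri, 12:tri, 13:vx, 14:vx, 15:vx, 16:tri, 17:tri, 18:tri, 19:tri edges: (10,2,c); (10,4,ck); (10,6,c); (10,9,c); (12,2,c); (12,4,c); (12,6,c); (16,2,c); (16,13,c); (16,15,c); (17,3,c); (17,13,c); (17,14,c); (18,6,c); (18,14,c); (18,15,c); (19,13,c); (19,14,c); (19,15,c)
final:
nodes: 2:vx, 3:vx, 4:vx, 6:vx, 9:vx, 10:tri, 12:tri, 13:vx, 14:vx, 15:vx, 16:tri, 17:tri, 18:tri, 19:tri
edges: (10,2,c); (10,4,ck); (10,6,c); (10,9,c); (12,2,c); (12,4,c); (12,6,c); (16,2,c); (16,13,c); (16,15,c); (17,3,c); (17,13,c); (17,14,c); (18,6,c); (18,14,c); (18,15,c); (19,13,c); (19,14,c); (19,15,c)


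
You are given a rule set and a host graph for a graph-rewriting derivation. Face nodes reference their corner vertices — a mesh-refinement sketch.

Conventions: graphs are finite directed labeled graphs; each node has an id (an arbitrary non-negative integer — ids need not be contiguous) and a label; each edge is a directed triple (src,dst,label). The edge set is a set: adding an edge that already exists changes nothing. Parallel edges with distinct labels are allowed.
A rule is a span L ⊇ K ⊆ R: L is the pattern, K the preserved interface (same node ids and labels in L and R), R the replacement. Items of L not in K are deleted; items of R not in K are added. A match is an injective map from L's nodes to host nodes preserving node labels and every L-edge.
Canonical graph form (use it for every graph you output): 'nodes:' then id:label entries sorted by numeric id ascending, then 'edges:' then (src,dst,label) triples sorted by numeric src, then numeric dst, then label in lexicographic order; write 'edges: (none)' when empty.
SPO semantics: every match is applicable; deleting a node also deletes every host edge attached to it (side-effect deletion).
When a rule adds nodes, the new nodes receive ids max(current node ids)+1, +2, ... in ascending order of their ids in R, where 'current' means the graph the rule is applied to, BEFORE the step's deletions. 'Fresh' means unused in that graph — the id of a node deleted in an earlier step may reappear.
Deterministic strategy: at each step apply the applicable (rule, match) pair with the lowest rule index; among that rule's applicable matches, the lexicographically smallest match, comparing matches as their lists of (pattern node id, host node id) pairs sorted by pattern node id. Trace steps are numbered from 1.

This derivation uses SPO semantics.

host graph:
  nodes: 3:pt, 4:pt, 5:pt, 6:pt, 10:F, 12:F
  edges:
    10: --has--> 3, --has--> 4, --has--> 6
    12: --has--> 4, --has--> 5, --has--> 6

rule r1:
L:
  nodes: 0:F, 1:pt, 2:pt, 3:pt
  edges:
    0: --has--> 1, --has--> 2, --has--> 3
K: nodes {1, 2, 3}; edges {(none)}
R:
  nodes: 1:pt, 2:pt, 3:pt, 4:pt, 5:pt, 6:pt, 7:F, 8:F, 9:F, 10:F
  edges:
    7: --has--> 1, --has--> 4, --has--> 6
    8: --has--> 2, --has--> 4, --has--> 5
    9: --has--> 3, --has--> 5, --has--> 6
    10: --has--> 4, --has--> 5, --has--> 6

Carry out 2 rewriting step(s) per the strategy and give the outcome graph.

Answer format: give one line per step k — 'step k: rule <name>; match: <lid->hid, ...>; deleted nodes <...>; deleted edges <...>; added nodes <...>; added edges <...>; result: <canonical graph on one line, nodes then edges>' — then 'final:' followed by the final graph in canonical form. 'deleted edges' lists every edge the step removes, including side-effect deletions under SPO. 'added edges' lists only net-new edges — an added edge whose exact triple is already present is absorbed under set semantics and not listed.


step 1: rule r1; match: 0->10, 1->3, 2->4, 3->6; deleted nodes 10; deleted edges (10,3,has); (10,4,has); (10,6,has); added nodes 13, 14, 15, 16, 17, 18, 19; added edges (16,3,has); (16,13,has); (16,15,has); (17,4,has); (17,13,has); (17,14,has); (18,6,has); (18,14,has); (18,15,has); (19,13,has); (19,14,has); (19,15,has); result: nodes: 3:pt, 4:pt, 5:pt, 6:pt, 12:F, 13:pt, 14:pt, 15:pt, 16:F, 17:F, 18:F, 19:F edges: (12,4,has); (12,5,has); (12,6,has); (16,3,has); (16,13,has); (16,15,has); (17,4,has); (17,13,has); (17,14,has); (18,6,has); (18,14,has); (18,15,has); (19,13,has); (19,14,has); (19,15,has)
step 2: rule r1; match: 0->12, 1->4, 2->5, 3->6; deleted nodes 12; deleted edges (12,4,has); (12,5,has); (12,6,has); added nodes 20, 21, 22, 23, 24, 25, 26; added edges (23,4,has); (23,20,has); (23,22,has); (24,5,has); (24,20,has); (24,21,has); (25,6,has); (25,21,has); (25,22,has); (26,20,has); (26,21,has); (26,22,has); result: nodes: 3:pt, 4:pt, 5:pt, 6:pt, 13:pt, 14:pt, 15:pt, 16:F, 17:F, 18:F, 19:F, 20:pt, 21:pt, 22:pt, 23:F, 24:F, 25:F, 26:F edges: (16,3,has); (16,13,has); (16,15,has); (17,4,has); (17,13,has); (17,14,has); (18,6,has); (18,14,has); (18,15,has); (19,13,has); (19,14,has); (19,15,has); (23,4,has); (23,20,has); (23,22,has); (24,5,has); (24,20,has); (24,21,has); (25,6,has); (25,21,has); (25,22,has); (26,20,has); (26,21,has); (26,22,has)
final:
nodes: 3:pt, 4:pt, 5:pt, 6:pt, 13:pt, 14:pt, 15:pt, 16:F, 17:F, 18:F, 19:F, 20:pt, 21:pt, 22:pt, 23:F, 24:F, 25:F, 26:F
edges: (16,3,has); (16,13,has); (16,15,has); (17,4,has); (17,13,has); (17,14,has); (18,6,has); (18,14,has); (18,15,has); (19,13,has); (19,14,has); (19,15,has); (23,4,has); (23,20,has); (23,22,has); (24,5,has); (24,20,has); (24,21,has); (25,6,has); (25,21,has); (25,22,has); (26,20,has); (26,21,has); (26,22,has)


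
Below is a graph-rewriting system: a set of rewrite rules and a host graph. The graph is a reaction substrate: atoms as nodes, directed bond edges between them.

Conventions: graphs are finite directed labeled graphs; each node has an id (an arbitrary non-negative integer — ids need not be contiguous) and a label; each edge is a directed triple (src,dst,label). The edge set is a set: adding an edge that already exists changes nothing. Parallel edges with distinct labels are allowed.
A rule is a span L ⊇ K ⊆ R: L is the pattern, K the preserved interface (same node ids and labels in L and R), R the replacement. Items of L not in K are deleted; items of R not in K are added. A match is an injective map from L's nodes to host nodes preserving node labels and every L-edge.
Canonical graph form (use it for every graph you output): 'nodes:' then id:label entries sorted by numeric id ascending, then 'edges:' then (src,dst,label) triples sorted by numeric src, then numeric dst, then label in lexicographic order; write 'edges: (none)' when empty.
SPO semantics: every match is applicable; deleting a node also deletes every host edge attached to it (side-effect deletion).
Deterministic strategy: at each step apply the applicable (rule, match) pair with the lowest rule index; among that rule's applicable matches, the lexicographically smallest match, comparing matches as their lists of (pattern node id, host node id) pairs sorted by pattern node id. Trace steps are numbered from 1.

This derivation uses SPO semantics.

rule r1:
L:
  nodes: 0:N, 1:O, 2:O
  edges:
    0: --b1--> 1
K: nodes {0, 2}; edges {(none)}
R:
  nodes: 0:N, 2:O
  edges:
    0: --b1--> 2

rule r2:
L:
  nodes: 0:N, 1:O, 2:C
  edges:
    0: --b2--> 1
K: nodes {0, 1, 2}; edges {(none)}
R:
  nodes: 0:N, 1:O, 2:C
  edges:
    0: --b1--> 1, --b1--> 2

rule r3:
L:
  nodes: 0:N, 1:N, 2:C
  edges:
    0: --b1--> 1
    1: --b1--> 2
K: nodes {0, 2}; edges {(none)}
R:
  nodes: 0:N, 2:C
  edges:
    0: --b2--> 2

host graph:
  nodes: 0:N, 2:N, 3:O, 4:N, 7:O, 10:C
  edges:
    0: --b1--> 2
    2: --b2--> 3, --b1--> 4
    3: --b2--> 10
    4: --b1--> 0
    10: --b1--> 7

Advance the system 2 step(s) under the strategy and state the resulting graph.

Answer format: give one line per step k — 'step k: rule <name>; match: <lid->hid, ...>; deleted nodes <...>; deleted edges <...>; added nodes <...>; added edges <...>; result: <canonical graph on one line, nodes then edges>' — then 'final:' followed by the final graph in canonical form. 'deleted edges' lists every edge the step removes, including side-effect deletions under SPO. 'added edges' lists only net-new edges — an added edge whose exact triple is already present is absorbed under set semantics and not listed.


step 1: rule r2; match: 0->2, 1->3, 2->10; deleted nodes (none); deleted edges (2,3,b2); added nodes (none); added edges (2,3,b1); (2,10,b1); result: nodes: 0:N, 2:N, 3:O, 4:N, 7:O, 10:C edges: (0,2,b1); (2,3,b1); (2,4,b1); (2,10,b1); (3,10,b2); (4,0,b1); (10,7,b1)
step 2: rule r1; match: 0->2, 1->3, 2->7; deleted nodes 3; deleted edges (2,3,b1); (3,10,b2); added nodes (none); added edges (2,7,b1); result: nodes: 0:N, 2:N, 4:N, 7:O, 10:C edges: (0,2,b1); (2,4,b1); (2,7,b1); (2,10,b1); (4,0,b1); (10,7,b1)
final:
nodes: 0:N, 2:N, 4:N, 7:O, 10:C
edges: (0,2,b1); (2,4,b1); (2,7,b1); (2,10,b1); (4,0,b1); (10,7,b1)
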